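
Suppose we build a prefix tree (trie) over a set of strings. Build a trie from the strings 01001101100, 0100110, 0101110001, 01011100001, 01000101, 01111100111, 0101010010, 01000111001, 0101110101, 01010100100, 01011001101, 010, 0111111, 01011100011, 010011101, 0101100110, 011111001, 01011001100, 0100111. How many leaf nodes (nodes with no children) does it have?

Leaves are exactly the stored words that no other stored word extends.
Those words: "01000101", "01000111001", "01001101100", "010011101", "01010100100", "01011001100", "01011001101", "01011100001", "01011100011", "0101110101", "01111100111", "0111111"
Leaf count: 12

12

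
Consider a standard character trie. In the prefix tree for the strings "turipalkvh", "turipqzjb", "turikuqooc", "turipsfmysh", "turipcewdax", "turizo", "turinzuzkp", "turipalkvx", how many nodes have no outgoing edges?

Leaves are exactly the stored words that no other stored word extends.
Those words: "turikuqooc", "turinzuzkp", "turipalkvh", "turipalkvx", "turipcewdax", "turipqzjb", "turipsfmysh", "turizo"
Leaf count: 8

8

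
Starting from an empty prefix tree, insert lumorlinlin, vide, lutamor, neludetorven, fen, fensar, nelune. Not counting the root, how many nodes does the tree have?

40

Insert word by word; a character creates a node only if that edge doesn't already exist:
  "lumorlinlin" → 11 new (l, u, m, o, r, l, i, n, l, i, n)
  "vide" → 4 new (v, i, d, e)
  "lutamor" → prefix "lu" already present; 5 new (t, a, m, o, r)
  "neludetorven" → 12 new (n, e, l, u, d, e, t, o, r, v, e, n)
  "fen" → 3 new (f, e, n)
  "fensar" → prefix "fen" already present; 3 new (s, a, r)
  "nelune" → prefix "nelu" already present; 2 new (n, e)
Total nodes = 11 + 4 + 5 + 12 + 3 + 3 + 2 = 40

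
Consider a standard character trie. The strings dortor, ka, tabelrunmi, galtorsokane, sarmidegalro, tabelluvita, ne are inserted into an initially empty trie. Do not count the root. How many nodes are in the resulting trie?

For each word, the new-node count is its length minus the longest prefix already in the trie:
  "dortor" → 6 new (d, o, r, t, o, r)
  "ka" → 2 new (k, a)
  "tabelrunmi" → 10 new (t, a, b, e, l, r, u, n, m, i)
  "galtorsokane" → 12 new (g, a, l, t, o, r, s, o, k, a, n, e)
  "sarmidegalro" → 12 new (s, a, r, m, i, d, e, g, a, l, r, o)
  "tabelluvita" → prefix "tabel" already present; 6 new (l, u, v, i, t, a)
  "ne" → 2 new (n, e)
Total nodes = 6 + 2 + 10 + 12 + 12 + 6 + 2 = 50

50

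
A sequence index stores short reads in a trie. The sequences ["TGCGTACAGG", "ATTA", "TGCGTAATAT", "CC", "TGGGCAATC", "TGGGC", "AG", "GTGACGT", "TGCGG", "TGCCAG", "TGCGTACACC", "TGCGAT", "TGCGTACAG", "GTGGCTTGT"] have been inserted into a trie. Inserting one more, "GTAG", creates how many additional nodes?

The longest prefix of "GTAG" already in the trie is "GT" (length 2).
New nodes needed: |"GTAG"| − 2 = 4 − 2 = 2.

2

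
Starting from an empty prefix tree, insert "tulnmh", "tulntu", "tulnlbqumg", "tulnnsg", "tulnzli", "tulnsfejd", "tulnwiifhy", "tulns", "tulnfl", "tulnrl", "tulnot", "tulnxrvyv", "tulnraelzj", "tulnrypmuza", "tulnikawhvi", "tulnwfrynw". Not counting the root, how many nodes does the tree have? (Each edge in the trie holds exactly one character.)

65

For each word, the new-node count is its length minus the longest prefix already in the trie:
  "tulnmh" → 6 new (t, u, l, n, m, h)
  "tulntu" → prefix "tuln" already present; 2 new (t, u)
  "tulnlbqumg" → prefix "tuln" already present; 6 new (l, b, q, u, m, g)
  "tulnnsg" → prefix "tuln" already present; 3 new (n, s, g)
  "tulnzli" → prefix "tuln" already present; 3 new (z, l, i)
  "tulnsfejd" → prefix "tuln" already present; 5 new (s, f, e, j, d)
  "tulnwiifhy" → prefix "tuln" already present; 6 new (w, i, i, f, h, y)
  "tulns" → prefix "tulns" already present; 0 new (none)
  "tulnfl" → prefix "tuln" already present; 2 new (f, l)
  "tulnrl" → prefix "tuln" already present; 2 new (r, l)
  "tulnot" → prefix "tuln" already present; 2 new (o, t)
  "tulnxrvyv" → prefix "tuln" already present; 5 new (x, r, v, y, v)
  "tulnraelzj" → prefix "tulnr" already present; 5 new (a, e, l, z, j)
  "tulnrypmuza" → prefix "tulnr" already present; 6 new (y, p, m, u, z, a)
  "tulnikawhvi" → prefix "tuln" already present; 7 new (i, k, a, w, h, v, i)
  "tulnwfrynw" → prefix "tulnw" already present; 5 new (f, r, y, n, w)
Total nodes = 6 + 2 + 6 + 3 + 3 + 5 + 6 + 0 + 2 + 2 + 2 + 5 + 5 + 6 + 7 + 5 = 65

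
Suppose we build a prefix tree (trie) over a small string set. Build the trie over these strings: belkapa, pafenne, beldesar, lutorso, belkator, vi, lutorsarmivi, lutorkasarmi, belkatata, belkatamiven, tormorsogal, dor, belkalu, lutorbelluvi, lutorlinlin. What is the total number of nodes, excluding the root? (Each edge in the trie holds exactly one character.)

Trace insertions, counting only characters that open a new branch:
  "belkapa" → 7 new (b, e, l, k, a, p, a)
  "pafenne" → 7 new (p, a, f, e, n, n, e)
  "beldesar" → prefix "bel" already present; 5 new (d, e, s, a, r)
  "lutorso" → 7 new (l, u, t, o, r, s, o)
  "belkator" → prefix "belka" already present; 3 new (t, o, r)
  "vi" → 2 new (v, i)
  "lutorsarmivi" → prefix "lutors" already present; 6 new (a, r, m, i, v, i)
  "lutorkasarmi" → prefix "lutor" already present; 7 new (k, a, s, a, r, m, i)
  "belkatata" → prefix "belkat" already present; 3 new (a, t, a)
  "belkatamiven" → prefix "belkata" already present; 5 new (m, i, v, e, n)
  "tormorsogal" → 11 new (t, o, r, m, o, r, s, o, g, a, l)
  "dor" → 3 new (d, o, r)
  "belkalu" → prefix "belka" already present; 2 new (l, u)
  "lutorbelluvi" → prefix "lutor" already present; 7 new (b, e, l, l, u, v, i)
  "lutorlinlin" → prefix "lutor" already present; 6 new (l, i, n, l, i, n)
Total nodes = 7 + 7 + 5 + 7 + 3 + 2 + 6 + 7 + 3 + 5 + 11 + 3 + 2 + 7 + 6 = 81

81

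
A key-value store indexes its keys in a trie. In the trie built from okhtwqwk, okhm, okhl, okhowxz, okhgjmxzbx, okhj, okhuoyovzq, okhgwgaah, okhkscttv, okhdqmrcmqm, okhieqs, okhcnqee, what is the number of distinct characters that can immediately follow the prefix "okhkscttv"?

0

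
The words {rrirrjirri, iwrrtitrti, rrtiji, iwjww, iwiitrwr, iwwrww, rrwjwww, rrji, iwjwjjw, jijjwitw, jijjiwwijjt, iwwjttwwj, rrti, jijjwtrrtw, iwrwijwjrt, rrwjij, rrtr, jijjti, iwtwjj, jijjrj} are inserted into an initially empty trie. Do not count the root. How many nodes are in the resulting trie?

91

Trace insertions, counting only characters that open a new branch:
  "rrirrjirri" → 10 new (r, r, i, r, r, j, i, r, r, i)
  "iwrrtitrti" → 10 new (i, w, r, r, t, i, t, r, t, i)
  "rrtiji" → prefix "rr" already present; 4 new (t, i, j, i)
  "iwjww" → prefix "iw" already present; 3 new (j, w, w)
  "iwiitrwr" → prefix "iw" already present; 6 new (i, i, t, r, w, r)
  "iwwrww" → prefix "iw" already present; 4 new (w, r, w, w)
  "rrwjwww" → prefix "rr" already present; 5 new (w, j, w, w, w)
  "rrji" → prefix "rr" already present; 2 new (j, i)
  "iwjwjjw" → prefix "iwjw" already present; 3 new (j, j, w)
  "jijjwitw" → 8 new (j, i, j, j, w, i, t, w)
  "jijjiwwijjt" → prefix "jijj" already present; 7 new (i, w, w, i, j, j, t)
  "iwwjttwwj" → prefix "iww" already present; 6 new (j, t, t, w, w, j)
  "rrti" → prefix "rrti" already present; 0 new (none)
  "jijjwtrrtw" → prefix "jijjw" already present; 5 new (t, r, r, t, w)
  "iwrwijwjrt" → prefix "iwr" already present; 7 new (w, i, j, w, j, r, t)
  "rrwjij" → prefix "rrwj" already present; 2 new (i, j)
  "rrtr" → prefix "rrt" already present; 1 new (r)
  "jijjti" → prefix "jijj" already present; 2 new (t, i)
  "iwtwjj" → prefix "iw" already present; 4 new (t, w, j, j)
  "jijjrj" → prefix "jijj" already present; 2 new (r, j)
Total nodes = 10 + 10 + 4 + 3 + 6 + 4 + 5 + 2 + 3 + 8 + 7 + 6 + 0 + 5 + 7 + 2 + 1 + 2 + 4 + 2 = 91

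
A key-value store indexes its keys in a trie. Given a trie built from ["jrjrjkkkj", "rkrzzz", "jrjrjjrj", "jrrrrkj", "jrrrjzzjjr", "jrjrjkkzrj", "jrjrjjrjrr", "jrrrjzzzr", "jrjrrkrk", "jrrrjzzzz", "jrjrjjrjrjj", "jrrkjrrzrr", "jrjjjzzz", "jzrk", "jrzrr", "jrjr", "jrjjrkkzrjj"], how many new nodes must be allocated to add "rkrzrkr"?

3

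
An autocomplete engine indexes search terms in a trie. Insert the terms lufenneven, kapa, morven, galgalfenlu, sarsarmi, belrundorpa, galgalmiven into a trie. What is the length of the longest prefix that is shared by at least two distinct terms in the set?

Equivalently: take the maximum, over all pairs, of their longest common prefix length.
e.g. "galgalfenlu" and "galgalmiven" share the prefix "galgal" of length 6; no pair shares a longer one.
Longest shared-prefix length: 6

6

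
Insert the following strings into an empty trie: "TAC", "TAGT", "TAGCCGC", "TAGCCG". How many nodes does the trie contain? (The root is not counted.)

9

Trie structure (* marks end of a word):
(root)
└─ T
   └─ A
      ├─ C *
      └─ G
         ├─ C
         │  └─ C
         │     └─ G *
         │        └─ C *
         └─ T *
Counting every labelled node above: 9.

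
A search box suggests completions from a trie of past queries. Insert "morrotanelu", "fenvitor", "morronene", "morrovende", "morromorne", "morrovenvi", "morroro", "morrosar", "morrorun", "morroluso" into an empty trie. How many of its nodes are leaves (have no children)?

10

A leaf is a node with no children — equivalently, the end of a word that is not a proper prefix of any other stored word.
Those words: "fenvitor", "morroluso", "morromorne", "morronene", "morroro", "morrorun", "morrosar", "morrotanelu", "morrovende", "morrovenvi"
Leaf count: 10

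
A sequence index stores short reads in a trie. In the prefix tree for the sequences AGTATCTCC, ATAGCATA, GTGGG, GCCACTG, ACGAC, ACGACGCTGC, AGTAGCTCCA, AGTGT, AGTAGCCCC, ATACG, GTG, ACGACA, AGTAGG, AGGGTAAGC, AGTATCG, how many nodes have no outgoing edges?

A leaf is a node with no children — equivalently, the end of a word that is not a proper prefix of any other stored word.
Those words: "ACGACA", "ACGACGCTGC", "AGGGTAAGC", "AGTAGCCCC", "AGTAGCTCCA", "AGTAGG", "AGTATCG", "AGTATCTCC", "AGTGT", "ATACG", "ATAGCATA", "GCCACTG", "GTGGG"
Leaf count: 13

13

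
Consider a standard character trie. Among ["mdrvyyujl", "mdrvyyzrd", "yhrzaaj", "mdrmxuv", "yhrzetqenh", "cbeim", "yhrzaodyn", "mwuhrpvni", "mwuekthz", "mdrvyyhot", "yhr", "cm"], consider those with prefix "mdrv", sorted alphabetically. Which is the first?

mdrvyyhot

DFS of the "mdrv" subtree visits, in order: "mdrvyyhot", "mdrvyyujl", "mdrvyyzrd"
Position 1: mdrvyyhot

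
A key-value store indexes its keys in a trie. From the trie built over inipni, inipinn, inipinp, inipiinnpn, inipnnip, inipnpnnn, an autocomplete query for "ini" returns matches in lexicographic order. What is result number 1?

inipiinnpn

Words with prefix "ini", in lexicographic order: "inipiinnpn", "inipinn", "inipinp", "inipni", "inipnnip", "inipnpnnn"
The 1st is inipiinnpn.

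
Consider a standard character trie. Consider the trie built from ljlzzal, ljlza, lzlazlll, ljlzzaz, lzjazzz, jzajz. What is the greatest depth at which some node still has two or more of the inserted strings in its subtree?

6

Look for the deepest trie node that still has at least two words in its subtree.
e.g. "ljlzzal" and "ljlzzaz" share the prefix "ljlzza" of length 6; no pair shares a longer one.
Longest shared-prefix length: 6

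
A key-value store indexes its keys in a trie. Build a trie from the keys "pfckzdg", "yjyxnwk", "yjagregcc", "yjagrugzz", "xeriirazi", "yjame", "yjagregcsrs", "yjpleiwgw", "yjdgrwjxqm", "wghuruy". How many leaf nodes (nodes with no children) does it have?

A leaf is a node with no children — equivalently, the end of a word that is not a proper prefix of any other stored word.
Those words: "pfckzdg", "wghuruy", "xeriirazi", "yjagregcc", "yjagregcsrs", "yjagrugzz", "yjame", "yjdgrwjxqm", "yjpleiwgw", "yjyxnwk"
Leaf count: 10

10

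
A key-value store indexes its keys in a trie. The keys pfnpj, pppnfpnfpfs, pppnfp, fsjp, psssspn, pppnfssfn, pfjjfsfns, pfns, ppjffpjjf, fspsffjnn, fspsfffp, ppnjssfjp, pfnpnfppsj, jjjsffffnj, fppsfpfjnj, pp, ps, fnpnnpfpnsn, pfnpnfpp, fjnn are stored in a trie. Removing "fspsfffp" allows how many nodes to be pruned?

2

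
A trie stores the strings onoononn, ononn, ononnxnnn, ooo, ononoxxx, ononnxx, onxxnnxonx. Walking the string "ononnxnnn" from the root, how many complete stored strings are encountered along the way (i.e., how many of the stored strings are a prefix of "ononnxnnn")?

2

Traverse "ononnxnnn" character by character; count nodes along the way that are marked as word ends.
Prefixes of the query that are stored words: "ononn", "ononnxnnn"
Count: 2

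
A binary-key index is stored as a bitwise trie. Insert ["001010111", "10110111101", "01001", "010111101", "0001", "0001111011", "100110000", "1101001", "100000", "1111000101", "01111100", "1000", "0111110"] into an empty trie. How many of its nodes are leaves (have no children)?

10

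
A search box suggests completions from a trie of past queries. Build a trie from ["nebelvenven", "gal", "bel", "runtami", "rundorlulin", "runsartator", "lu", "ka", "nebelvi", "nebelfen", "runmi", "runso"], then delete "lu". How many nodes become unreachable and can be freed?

2

Walk "lu" from the leaf back toward the root, removing each node that no remaining word uses.
No other word shares any prefix with "lu", so all 2 of its nodes go.
Nodes removed: 2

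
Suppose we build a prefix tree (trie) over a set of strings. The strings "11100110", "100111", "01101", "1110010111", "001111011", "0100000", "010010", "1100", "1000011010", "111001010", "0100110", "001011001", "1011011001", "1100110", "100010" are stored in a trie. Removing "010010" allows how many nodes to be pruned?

A node on "010010"'s path can go only if nothing else ends at it or branches off below it.
The suffix "0" (1 node) is used only by "010010"; the node for "01001" still has the child "1", so pruning stops there.
Nodes removed: 1

1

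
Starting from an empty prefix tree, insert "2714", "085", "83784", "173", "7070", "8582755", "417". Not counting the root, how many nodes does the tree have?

For each word, the new-node count is its length minus the longest prefix already in the trie:
  "2714" → 4 new (2, 7, 1, 4)
  "085" → 3 new (0, 8, 5)
  "83784" → 5 new (8, 3, 7, 8, 4)
  "173" → 3 new (1, 7, 3)
  "7070" → 4 new (7, 0, 7, 0)
  "8582755" → prefix "8" already present; 6 new (5, 8, 2, 7, 5, 5)
  "417" → 3 new (4, 1, 7)
Total nodes = 4 + 3 + 5 + 3 + 4 + 6 + 3 = 28

28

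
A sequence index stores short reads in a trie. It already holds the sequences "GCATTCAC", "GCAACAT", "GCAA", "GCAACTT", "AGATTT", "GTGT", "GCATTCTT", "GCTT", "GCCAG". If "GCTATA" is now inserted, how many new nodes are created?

3

Walking "GCTATA" from the root, the first 3 characters ("GCT") follow existing edges; "A" is the first miss.
New nodes needed: |"GCTATA"| − 3 = 6 − 3 = 3.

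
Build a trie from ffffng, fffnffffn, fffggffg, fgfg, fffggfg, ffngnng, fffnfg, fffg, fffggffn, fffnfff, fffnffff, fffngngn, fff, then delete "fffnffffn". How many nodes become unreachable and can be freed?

Walk "fffnffffn" from the leaf back toward the root, removing each node that no remaining word uses.
The suffix "n" (1 node) is used only by "fffnffffn"; "fffnffff" is itself a stored word, so pruning stops there.
Nodes removed: 1

1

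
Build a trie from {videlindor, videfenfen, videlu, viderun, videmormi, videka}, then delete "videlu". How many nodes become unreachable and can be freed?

1

After clearing the end-marker at "videlu", prune upward until reaching a node still needed by another word.
The suffix "u" (1 node) is used only by "videlu"; the node for "videl" still has the child "i", so pruning stops there.
Nodes removed: 1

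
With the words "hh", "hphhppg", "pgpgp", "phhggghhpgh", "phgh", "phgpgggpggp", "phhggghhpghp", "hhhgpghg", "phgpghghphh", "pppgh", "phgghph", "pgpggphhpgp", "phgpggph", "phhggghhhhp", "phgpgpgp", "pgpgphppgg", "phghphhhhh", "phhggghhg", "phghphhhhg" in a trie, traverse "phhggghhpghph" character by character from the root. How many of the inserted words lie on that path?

2

Traverse "phhggghhpghph" character by character; count nodes along the way that are marked as word ends.
Prefixes of the query that are stored words: "phhggghhpgh", "phhggghhpghp"
Count: 2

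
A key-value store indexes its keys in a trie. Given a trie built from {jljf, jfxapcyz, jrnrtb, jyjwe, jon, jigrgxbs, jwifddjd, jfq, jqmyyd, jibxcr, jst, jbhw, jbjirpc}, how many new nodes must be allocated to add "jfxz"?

1

Walking "jfxz" from the root, the first 3 characters ("jfx") follow existing edges; "z" is the first miss.
Each of the 1 remaining characters creates one node.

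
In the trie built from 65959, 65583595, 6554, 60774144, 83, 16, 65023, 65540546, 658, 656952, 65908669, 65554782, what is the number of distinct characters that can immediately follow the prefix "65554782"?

0

The children of the "65554782" node are the distinct next characters among strings starting with "65554782".
No stored string extends past "65554782".
That node has 0 child edges.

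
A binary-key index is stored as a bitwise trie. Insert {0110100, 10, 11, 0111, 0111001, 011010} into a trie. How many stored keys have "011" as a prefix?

4

Walk to "011"; the words in its subtree are exactly those with that prefix.
Words under "011": 011010, 0110100, 0111, 0111001
Count: 4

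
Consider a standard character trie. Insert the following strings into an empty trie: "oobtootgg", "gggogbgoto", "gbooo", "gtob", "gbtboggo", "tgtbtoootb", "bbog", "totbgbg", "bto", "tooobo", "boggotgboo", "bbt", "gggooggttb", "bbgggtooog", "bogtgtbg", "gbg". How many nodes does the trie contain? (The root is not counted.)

For each word, the new-node count is its length minus the longest prefix already in the trie:
  "oobtootgg" → 9 new (o, o, b, t, o, o, t, g, g)
  "gggogbgoto" → 10 new (g, g, g, o, g, b, g, o, t, o)
  "gbooo" → prefix "g" already present; 4 new (b, o, o, o)
  "gtob" → prefix "g" already present; 3 new (t, o, b)
  "gbtboggo" → prefix "gb" already present; 6 new (t, b, o, g, g, o)
  "tgtbtoootb" → 10 new (t, g, t, b, t, o, o, o, t, b)
  "bbog" → 4 new (b, b, o, g)
  "totbgbg" → prefix "t" already present; 6 new (o, t, b, g, b, g)
  "bto" → prefix "b" already present; 2 new (t, o)
  "tooobo" → prefix "to" already present; 4 new (o, o, b, o)
  "boggotgboo" → prefix "b" already present; 9 new (o, g, g, o, t, g, b, o, o)
  "bbt" → prefix "bb" already present; 1 new (t)
  "gggooggttb" → prefix "gggo" already present; 6 new (o, g, g, t, t, b)
  "bbgggtooog" → prefix "bb" already present; 8 new (g, g, g, t, o, o, o, g)
  "bogtgtbg" → prefix "bog" already present; 5 new (t, g, t, b, g)
  "gbg" → prefix "gb" already present; 1 new (g)
Total nodes = 9 + 10 + 4 + 3 + 6 + 10 + 4 + 6 + 2 + 4 + 9 + 1 + 6 + 8 + 5 + 1 = 88

88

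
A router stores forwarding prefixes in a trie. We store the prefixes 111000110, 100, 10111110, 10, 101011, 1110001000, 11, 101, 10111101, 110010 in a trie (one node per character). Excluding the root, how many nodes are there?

29

Trie structure (* marks end of a word):
(root)
└─ 1
   ├─ 0 *
   │  ├─ 0 *
   │  └─ 1 *
   │     ├─ 0
   │     │  └─ 1
   │     │     └─ 1 *
   │     └─ 1
   │        └─ 1
   │           └─ 1
   │              ├─ 0
   │              │  └─ 1 *
   │              └─ 1
   │                 └─ 0 *
   └─ 1 *
      ├─ 0
      │  └─ 0
      │     └─ 1
      │        └─ 0 *
      └─ 1
         └─ 0
            └─ 0
               └─ 0
                  └─ 1
                     ├─ 0
                     │  └─ 0
                     │     └─ 0 *
                     └─ 1
                        └─ 0 *
Counting every labelled node above: 29.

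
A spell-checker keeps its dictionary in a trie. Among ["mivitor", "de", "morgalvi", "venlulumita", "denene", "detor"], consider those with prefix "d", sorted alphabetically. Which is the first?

Words with prefix "d", in lexicographic order: "de", "denene", "detor"
Position 1: de

de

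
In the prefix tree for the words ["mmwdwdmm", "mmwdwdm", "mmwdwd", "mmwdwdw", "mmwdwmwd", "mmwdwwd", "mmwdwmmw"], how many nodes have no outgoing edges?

5

Leaves are exactly the stored words that no other stored word extends.
Those words: "mmwdwdmm", "mmwdwdw", "mmwdwmmw", "mmwdwmwd", "mmwdwwd"
Leaf count: 5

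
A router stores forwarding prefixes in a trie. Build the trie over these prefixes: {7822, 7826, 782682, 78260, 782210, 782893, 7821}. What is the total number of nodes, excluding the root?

For each word, the new-node count is its length minus the longest prefix already in the trie:
  "7822" → 4 new (7, 8, 2, 2)
  "7826" → prefix "782" already present; 1 new (6)
  "782682" → prefix "7826" already present; 2 new (8, 2)
  "78260" → prefix "7826" already present; 1 new (0)
  "782210" → prefix "7822" already present; 2 new (1, 0)
  "782893" → prefix "782" already present; 3 new (8, 9, 3)
  "7821" → prefix "782" already present; 1 new (1)
Total nodes = 4 + 1 + 2 + 1 + 2 + 3 + 1 = 14

14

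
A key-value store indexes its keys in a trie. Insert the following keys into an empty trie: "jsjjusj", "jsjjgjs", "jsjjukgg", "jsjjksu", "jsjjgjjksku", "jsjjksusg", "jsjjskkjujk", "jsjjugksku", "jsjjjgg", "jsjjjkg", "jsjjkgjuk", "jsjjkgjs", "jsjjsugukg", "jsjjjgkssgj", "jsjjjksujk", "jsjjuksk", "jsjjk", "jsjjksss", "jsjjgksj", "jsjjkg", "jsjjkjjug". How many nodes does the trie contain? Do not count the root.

70

Count nodes per top-level branch (shared prefixes stored once):
  'j'-branch (jsjjgjjksku, jsjjgjs, jsjjgksj, jsjjjgg, jsjjjgkssgj, jsjjjkg, jsjjjksujk, jsjjk, jsjjkg, jsjjkgjs, jsjjkgjuk, jsjjkjjug, jsjjksss, jsjjksu, jsjjksusg, jsjjskkjujk, jsjjsugukg, jsjjugksku, jsjjukgg, jsjjuksk, jsjjusj): 70 nodes
Sum: 70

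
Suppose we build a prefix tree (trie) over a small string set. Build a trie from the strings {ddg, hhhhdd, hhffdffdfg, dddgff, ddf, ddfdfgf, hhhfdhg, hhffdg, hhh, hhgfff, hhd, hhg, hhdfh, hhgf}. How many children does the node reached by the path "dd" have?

3

Walk "dd" from the root, arriving at one node.
Distinct next characters after "dd": d, f, g.
That node has 3 child edges.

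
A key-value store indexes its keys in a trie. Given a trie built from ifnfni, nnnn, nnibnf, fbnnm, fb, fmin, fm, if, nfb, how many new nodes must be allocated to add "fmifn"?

2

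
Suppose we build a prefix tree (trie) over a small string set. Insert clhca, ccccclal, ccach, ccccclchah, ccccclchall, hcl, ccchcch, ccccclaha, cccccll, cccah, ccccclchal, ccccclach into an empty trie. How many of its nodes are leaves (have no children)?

Leaves are exactly the stored words that no other stored word extends.
Those words: "ccach", "cccah", "ccccclach", "ccccclaha", "ccccclal", "ccccclchah", "ccccclchall", "cccccll", "ccchcch", "clhca", "hcl"
Leaf count: 11

11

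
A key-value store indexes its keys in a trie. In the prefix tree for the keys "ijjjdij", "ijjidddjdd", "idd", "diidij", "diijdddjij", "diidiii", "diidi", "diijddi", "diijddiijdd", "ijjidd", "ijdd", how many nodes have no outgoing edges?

8

A leaf is a node with no children — equivalently, the end of a word that is not a proper prefix of any other stored word.
Those words: "diidiii", "diidij", "diijdddjij", "diijddiijdd", "idd", "ijdd", "ijjidddjdd", "ijjjdij"
Leaf count: 8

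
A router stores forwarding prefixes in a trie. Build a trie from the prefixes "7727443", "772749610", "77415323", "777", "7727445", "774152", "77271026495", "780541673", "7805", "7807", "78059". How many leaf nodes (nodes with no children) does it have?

A leaf is a node with no children — equivalently, the end of a word that is not a proper prefix of any other stored word.
Those words: "77271026495", "7727443", "7727445", "772749610", "774152", "77415323", "777", "780541673", "78059", "7807"
Leaf count: 10

10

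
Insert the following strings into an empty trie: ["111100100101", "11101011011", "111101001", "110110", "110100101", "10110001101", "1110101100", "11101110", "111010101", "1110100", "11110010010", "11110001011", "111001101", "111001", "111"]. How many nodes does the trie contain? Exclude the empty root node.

60

For each word, the new-node count is its length minus the longest prefix already in the trie:
  "111100100101" → 12 new (1, 1, 1, 1, 0, 0, 1, 0, 0, 1, 0, 1)
  "11101011011" → prefix "111" already present; 8 new (0, 1, 0, 1, 1, 0, 1, 1)
  "111101001" → prefix "11110" already present; 4 new (1, 0, 0, 1)
  "110110" → prefix "11" already present; 4 new (0, 1, 1, 0)
  "110100101" → prefix "1101" already present; 5 new (0, 0, 1, 0, 1)
  "10110001101" → prefix "1" already present; 10 new (0, 1, 1, 0, 0, 0, 1, 1, 0, 1)
  "1110101100" → prefix "111010110" already present; 1 new (0)
  "11101110" → prefix "11101" already present; 3 new (1, 1, 0)
  "111010101" → prefix "1110101" already present; 2 new (0, 1)
  "1110100" → prefix "111010" already present; 1 new (0)
  "11110010010" → prefix "11110010010" already present; 0 new (none)
  "11110001011" → prefix "111100" already present; 5 new (0, 1, 0, 1, 1)
  "111001101" → prefix "1110" already present; 5 new (0, 1, 1, 0, 1)
  "111001" → prefix "111001" already present; 0 new (none)
  "111" → prefix "111" already present; 0 new (none)
Total nodes = 12 + 8 + 4 + 4 + 5 + 10 + 1 + 3 + 2 + 1 + 0 + 5 + 5 + 0 + 0 = 60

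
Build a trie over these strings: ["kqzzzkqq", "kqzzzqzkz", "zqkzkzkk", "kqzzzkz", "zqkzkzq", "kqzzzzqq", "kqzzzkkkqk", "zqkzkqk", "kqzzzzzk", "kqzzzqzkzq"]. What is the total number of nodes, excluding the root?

34

Trace insertions, counting only characters that open a new branch:
  "kqzzzkqq" → 8 new (k, q, z, z, z, k, q, q)
  "kqzzzqzkz" → prefix "kqzzz" already present; 4 new (q, z, k, z)
  "zqkzkzkk" → 8 new (z, q, k, z, k, z, k, k)
  "kqzzzkz" → prefix "kqzzzk" already present; 1 new (z)
  "zqkzkzq" → prefix "zqkzkz" already present; 1 new (q)
  "kqzzzzqq" → prefix "kqzzz" already present; 3 new (z, q, q)
  "kqzzzkkkqk" → prefix "kqzzzk" already present; 4 new (k, k, q, k)
  "zqkzkqk" → prefix "zqkzk" already present; 2 new (q, k)
  "kqzzzzzk" → prefix "kqzzzz" already present; 2 new (z, k)
  "kqzzzqzkzq" → prefix "kqzzzqzkz" already present; 1 new (q)
Total nodes = 8 + 4 + 8 + 1 + 1 + 3 + 4 + 2 + 2 + 1 = 34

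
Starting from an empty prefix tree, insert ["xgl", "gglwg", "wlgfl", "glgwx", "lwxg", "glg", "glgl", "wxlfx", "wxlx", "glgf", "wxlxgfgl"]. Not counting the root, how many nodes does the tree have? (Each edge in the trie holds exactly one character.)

Count nodes per top-level branch (shared prefixes stored once):
  'g'-branch (gglwg, glg, glgf, glgl, glgwx): 11 nodes
  'l'-branch (lwxg): 4 nodes
  'w'-branch (wlgfl, wxlfx, wxlx, wxlxgfgl): 14 nodes
  'x'-branch (xgl): 3 nodes
Sum: 32

32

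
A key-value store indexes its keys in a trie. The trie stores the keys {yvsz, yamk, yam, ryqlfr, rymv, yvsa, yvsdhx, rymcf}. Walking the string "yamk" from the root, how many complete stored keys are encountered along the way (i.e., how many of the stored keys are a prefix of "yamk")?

Traverse "yamk" character by character; count nodes along the way that are marked as word ends.
Prefixes of the query that are stored words: "yam", "yamk"
Count: 2

2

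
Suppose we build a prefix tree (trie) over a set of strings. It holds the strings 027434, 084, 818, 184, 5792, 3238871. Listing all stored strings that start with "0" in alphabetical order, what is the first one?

DFS of the "0" subtree visits, in order: "027434", "084"
The 1st is 027434.

027434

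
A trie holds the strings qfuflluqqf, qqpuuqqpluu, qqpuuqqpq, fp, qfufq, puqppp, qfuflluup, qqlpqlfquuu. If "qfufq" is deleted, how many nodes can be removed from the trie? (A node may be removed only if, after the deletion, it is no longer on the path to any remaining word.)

1

After clearing the end-marker at "qfufq", prune upward until reaching a node still needed by another word.
The suffix "q" (1 node) is used only by "qfufq"; the node for "qfuf" still has the child "l", so pruning stops there.
Nodes removed: 1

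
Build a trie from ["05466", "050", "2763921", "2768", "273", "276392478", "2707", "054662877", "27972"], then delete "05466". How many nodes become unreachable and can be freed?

0

A node on "05466"'s path can go only if nothing else ends at it or branches off below it.
Every node on "05466" is still needed (e.g. by "054662877"), so nothing is freed.
Nodes removed: 0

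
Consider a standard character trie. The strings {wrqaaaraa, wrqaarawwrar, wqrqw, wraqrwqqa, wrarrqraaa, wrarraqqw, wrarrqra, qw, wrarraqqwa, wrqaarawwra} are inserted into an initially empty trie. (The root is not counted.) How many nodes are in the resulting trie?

41

Count nodes per top-level branch (shared prefixes stored once):
  'q'-branch (qw): 2 nodes
  'w'-branch (wqrqw, wraqrwqqa, wrarraqqw, wrarraqqwa, wrarrqra, wrarrqraaa, wrqaaaraa, wrqaarawwra, wrqaarawwrar): 39 nodes
Sum: 41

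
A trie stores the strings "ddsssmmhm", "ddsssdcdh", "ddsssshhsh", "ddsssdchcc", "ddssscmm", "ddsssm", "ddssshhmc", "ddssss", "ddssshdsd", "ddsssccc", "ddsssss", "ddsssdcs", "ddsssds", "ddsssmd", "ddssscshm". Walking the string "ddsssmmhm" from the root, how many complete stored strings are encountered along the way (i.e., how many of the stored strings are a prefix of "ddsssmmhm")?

Walk "ddsssmmhm" from the root; an end-of-word marker is hit whenever a stored word is a prefix of "ddsssmmhm".
Prefixes of the query that are stored words: "ddsssm", "ddsssmmhm"
Count: 2

2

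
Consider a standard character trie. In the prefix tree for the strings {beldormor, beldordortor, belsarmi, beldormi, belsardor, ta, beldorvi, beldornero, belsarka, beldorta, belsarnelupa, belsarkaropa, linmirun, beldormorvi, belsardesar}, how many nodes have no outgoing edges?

13

Leaves are exactly the stored words that no other stored word extends.
Those words: "beldordortor", "beldormi", "beldormorvi", "beldornero", "beldorta", "beldorvi", "belsardesar", "belsardor", "belsarkaropa", "belsarmi", "belsarnelupa", "linmirun", "ta"
Leaf count: 13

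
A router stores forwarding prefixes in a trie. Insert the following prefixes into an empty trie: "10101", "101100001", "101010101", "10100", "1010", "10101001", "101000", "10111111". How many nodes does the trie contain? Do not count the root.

For each word, the new-node count is its length minus the longest prefix already in the trie:
  "10101" → 5 new (1, 0, 1, 0, 1)
  "101100001" → prefix "101" already present; 6 new (1, 0, 0, 0, 0, 1)
  "101010101" → prefix "10101" already present; 4 new (0, 1, 0, 1)
  "10100" → prefix "1010" already present; 1 new (0)
  "1010" → prefix "1010" already present; 0 new (none)
  "10101001" → prefix "101010" already present; 2 new (0, 1)
  "101000" → prefix "10100" already present; 1 new (0)
  "10111111" → prefix "1011" already present; 4 new (1, 1, 1, 1)
Total nodes = 5 + 6 + 4 + 1 + 0 + 2 + 1 + 4 = 23

23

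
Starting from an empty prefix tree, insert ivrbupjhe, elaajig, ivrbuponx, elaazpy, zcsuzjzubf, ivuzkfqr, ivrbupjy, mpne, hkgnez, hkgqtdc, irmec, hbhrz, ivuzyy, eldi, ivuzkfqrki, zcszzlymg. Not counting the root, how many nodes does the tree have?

73

For each word, the new-node count is its length minus the longest prefix already in the trie:
  "ivrbupjhe" → 9 new (i, v, r, b, u, p, j, h, e)
  "elaajig" → 7 new (e, l, a, a, j, i, g)
  "ivrbuponx" → prefix "ivrbup" already present; 3 new (o, n, x)
  "elaazpy" → prefix "elaa" already present; 3 new (z, p, y)
  "zcsuzjzubf" → 10 new (z, c, s, u, z, j, z, u, b, f)
  "ivuzkfqr" → prefix "iv" already present; 6 new (u, z, k, f, q, r)
  "ivrbupjy" → prefix "ivrbupj" already present; 1 new (y)
  "mpne" → 4 new (m, p, n, e)
  "hkgnez" → 6 new (h, k, g, n, e, z)
  "hkgqtdc" → prefix "hkg" already present; 4 new (q, t, d, c)
  "irmec" → prefix "i" already present; 4 new (r, m, e, c)
  "hbhrz" → prefix "h" already present; 4 new (b, h, r, z)
  "ivuzyy" → prefix "ivuz" already present; 2 new (y, y)
  "eldi" → prefix "el" already present; 2 new (d, i)
  "ivuzkfqrki" → prefix "ivuzkfqr" already present; 2 new (k, i)
  "zcszzlymg" → prefix "zcs" already present; 6 new (z, z, l, y, m, g)
Total nodes = 9 + 7 + 3 + 3 + 10 + 6 + 1 + 4 + 6 + 4 + 4 + 4 + 2 + 2 + 2 + 6 = 73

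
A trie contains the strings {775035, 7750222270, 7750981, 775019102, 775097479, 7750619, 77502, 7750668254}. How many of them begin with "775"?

8

Filter for entries beginning with "775":
Matches: "775019102", "77502", "7750222270", "775035", "7750619", "7750668254", "775097479", "7750981"
Count: 8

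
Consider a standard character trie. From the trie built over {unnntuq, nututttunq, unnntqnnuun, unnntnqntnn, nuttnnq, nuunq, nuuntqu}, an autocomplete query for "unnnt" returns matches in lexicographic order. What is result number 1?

unnntnqntnn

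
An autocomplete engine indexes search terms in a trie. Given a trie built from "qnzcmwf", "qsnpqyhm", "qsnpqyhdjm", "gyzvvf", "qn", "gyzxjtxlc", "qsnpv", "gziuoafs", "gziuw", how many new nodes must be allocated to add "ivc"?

3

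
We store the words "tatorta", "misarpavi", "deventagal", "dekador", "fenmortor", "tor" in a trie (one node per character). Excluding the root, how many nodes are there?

Trace insertions, counting only characters that open a new branch:
  "tatorta" → 7 new (t, a, t, o, r, t, a)
  "misarpavi" → 9 new (m, i, s, a, r, p, a, v, i)
  "deventagal" → 10 new (d, e, v, e, n, t, a, g, a, l)
  "dekador" → prefix "de" already present; 5 new (k, a, d, o, r)
  "fenmortor" → 9 new (f, e, n, m, o, r, t, o, r)
  "tor" → prefix "t" already present; 2 new (o, r)
Total nodes = 7 + 9 + 10 + 5 + 9 + 2 = 42

42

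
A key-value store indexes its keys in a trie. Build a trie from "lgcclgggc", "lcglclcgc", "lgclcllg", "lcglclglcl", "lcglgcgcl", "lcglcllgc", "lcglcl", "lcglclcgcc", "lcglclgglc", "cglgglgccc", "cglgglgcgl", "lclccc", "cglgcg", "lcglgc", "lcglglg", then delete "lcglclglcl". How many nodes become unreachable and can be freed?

After clearing the end-marker at "lcglclglcl", prune upward until reaching a node still needed by another word.
The suffix "lcl" (3 nodes) is used only by "lcglclglcl"; the node for "lcglclg" still has the child "g", so pruning stops there.
Nodes removed: 3

3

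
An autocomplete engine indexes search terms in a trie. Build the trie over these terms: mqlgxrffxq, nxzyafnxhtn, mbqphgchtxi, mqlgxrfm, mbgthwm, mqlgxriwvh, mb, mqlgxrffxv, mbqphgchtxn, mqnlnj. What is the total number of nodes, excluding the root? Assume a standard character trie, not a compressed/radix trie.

47

Count nodes per top-level branch (shared prefixes stored once):
  'm'-branch (mb, mbgthwm, mbqphgchtxi, mbqphgchtxn, mqlgxrffxq, mqlgxrffxv, mqlgxrfm, mqlgxriwvh, mqnlnj): 36 nodes
  'n'-branch (nxzyafnxhtn): 11 nodes
Sum: 47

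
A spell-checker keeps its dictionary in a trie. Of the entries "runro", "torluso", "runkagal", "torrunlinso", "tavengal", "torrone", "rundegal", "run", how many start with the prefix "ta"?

Walk to "ta"; the words in its subtree are exactly those with that prefix.
Words under "ta": tavengal
Count: 1

1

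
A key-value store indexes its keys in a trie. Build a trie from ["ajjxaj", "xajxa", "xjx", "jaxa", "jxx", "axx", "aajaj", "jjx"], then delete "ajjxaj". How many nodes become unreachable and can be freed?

Walk "ajjxaj" from the leaf back toward the root, removing each node that no remaining word uses.
The suffix "jjxaj" (5 nodes) is used only by "ajjxaj"; the node for "a" still has the child "x", so pruning stops there.
Nodes removed: 5

5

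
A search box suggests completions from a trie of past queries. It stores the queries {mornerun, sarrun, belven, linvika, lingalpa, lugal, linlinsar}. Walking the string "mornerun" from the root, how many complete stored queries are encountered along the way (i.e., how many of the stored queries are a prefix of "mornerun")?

1

Check each prefix of "mornerun" against the stored set — each match is an end-marker on the path.
Prefixes of the query that are stored words: "mornerun"
Count: 1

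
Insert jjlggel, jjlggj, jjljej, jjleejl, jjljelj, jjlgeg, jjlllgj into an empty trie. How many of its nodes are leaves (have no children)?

Leaves are exactly the stored words that no other stored word extends.
Those words: "jjleejl", "jjlgeg", "jjlggel", "jjlggj", "jjljej", "jjljelj", "jjlllgj"
Leaf count: 7

7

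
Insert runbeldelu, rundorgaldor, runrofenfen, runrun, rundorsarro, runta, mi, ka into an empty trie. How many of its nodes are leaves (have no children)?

8

Leaves are exactly the stored words that no other stored word extends.
Those words: "ka", "mi", "runbeldelu", "rundorgaldor", "rundorsarro", "runrofenfen", "runrun", "runta"
Leaf count: 8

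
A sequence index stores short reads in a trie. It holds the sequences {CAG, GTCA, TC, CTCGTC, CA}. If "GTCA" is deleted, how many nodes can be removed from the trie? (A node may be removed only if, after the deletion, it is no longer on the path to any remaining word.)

A node on "GTCA"'s path can go only if nothing else ends at it or branches off below it.
No other word shares any prefix with "GTCA", so all 4 of its nodes go.
Nodes removed: 4

4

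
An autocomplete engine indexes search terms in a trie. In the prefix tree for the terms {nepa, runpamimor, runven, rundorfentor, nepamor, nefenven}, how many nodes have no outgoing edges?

Leaves are exactly the stored words that no other stored word extends.
Those words: "nefenven", "nepamor", "rundorfentor", "runpamimor", "runven"
Leaf count: 5

5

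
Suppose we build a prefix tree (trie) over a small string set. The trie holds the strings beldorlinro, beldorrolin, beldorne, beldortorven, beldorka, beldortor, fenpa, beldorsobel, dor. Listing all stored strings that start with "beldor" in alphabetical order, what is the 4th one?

beldorrolin

DFS of the "beldor" subtree visits, in order: "beldorka", "beldorlinro", "beldorne", "beldorrolin", "beldorsobel", "beldortor", "beldortorven"
Position 4: beldorrolin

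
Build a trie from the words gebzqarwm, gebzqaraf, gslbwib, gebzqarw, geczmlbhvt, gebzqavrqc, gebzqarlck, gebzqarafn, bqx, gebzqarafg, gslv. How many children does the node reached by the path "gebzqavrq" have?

Follow the path "gebzqavrq" to its node, then look at its outgoing edges.
Characters that immediately follow "gebzqavrq" among the stored strings: {c}.
That node has 1 child edge.

1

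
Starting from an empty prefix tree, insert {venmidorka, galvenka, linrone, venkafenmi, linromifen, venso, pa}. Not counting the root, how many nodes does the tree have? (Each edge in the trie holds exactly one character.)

41

Count nodes per top-level branch (shared prefixes stored once):
  'g'-branch (galvenka): 8 nodes
  'l'-branch (linromifen, linrone): 12 nodes
  'p'-branch (pa): 2 nodes
  'v'-branch (venkafenmi, venmidorka, venso): 19 nodes
Sum: 41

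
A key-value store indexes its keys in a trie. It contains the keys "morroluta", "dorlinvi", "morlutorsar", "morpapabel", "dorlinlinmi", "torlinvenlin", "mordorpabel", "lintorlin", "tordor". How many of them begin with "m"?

4

Filter for entries beginning with "m":
Words under "m": mordorpabel, morlutorsar, morpapabel, morroluta
Count: 4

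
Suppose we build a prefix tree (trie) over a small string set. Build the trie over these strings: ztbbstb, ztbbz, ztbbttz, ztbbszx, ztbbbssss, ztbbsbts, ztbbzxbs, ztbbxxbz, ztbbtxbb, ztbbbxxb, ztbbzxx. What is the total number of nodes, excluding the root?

For each word, the new-node count is its length minus the longest prefix already in the trie:
  "ztbbstb" → 7 new (z, t, b, b, s, t, b)
  "ztbbz" → prefix "ztbb" already present; 1 new (z)
  "ztbbttz" → prefix "ztbb" already present; 3 new (t, t, z)
  "ztbbszx" → prefix "ztbbs" already present; 2 new (z, x)
  "ztbbbssss" → prefix "ztbb" already present; 5 new (b, s, s, s, s)
  "ztbbsbts" → prefix "ztbbs" already present; 3 new (b, t, s)
  "ztbbzxbs" → prefix "ztbbz" already present; 3 new (x, b, s)
  "ztbbxxbz" → prefix "ztbb" already present; 4 new (x, x, b, z)
  "ztbbtxbb" → prefix "ztbbt" already present; 3 new (x, b, b)
  "ztbbbxxb" → prefix "ztbbb" already present; 3 new (x, x, b)
  "ztbbzxx" → prefix "ztbbzx" already present; 1 new (x)
Total nodes = 7 + 1 + 3 + 2 + 5 + 3 + 3 + 4 + 3 + 3 + 1 = 35

35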